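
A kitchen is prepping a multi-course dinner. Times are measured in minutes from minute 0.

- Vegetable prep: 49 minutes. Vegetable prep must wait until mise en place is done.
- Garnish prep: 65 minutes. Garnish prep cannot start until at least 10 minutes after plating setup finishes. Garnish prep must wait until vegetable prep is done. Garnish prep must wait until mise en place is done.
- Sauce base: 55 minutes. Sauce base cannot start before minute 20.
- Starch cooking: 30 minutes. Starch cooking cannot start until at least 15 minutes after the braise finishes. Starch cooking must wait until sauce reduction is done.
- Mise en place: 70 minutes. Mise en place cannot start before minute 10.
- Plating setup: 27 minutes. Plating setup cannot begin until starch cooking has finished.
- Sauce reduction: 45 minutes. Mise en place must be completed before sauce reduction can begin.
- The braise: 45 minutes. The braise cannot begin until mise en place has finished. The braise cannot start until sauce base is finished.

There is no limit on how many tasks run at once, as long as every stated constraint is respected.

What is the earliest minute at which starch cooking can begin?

140

Sauce base cannot begin until its own release at minute 20. It runs from minute 20 to 20 + 55 = minute 75.
After its own release at minute 10, mise en place can start at minute 10 and finishes at minute 80.
After mise en place (finishes minute 80), sauce reduction can start at minute 80 and finishes at minute 125.
The braise has to wait for mise en place (finishes minute 80); sauce base (finishes minute 75). The latest of these is minute 80, so the braise runs minute 80 to 80 + 45 = minute 125.
Starch cooking waits on the braise (finishes minute 125, plus 15-minute gap → minute 140); sauce reduction (finishes minute 125). The latest of these is minute 140, which is the earliest starch cooking can start.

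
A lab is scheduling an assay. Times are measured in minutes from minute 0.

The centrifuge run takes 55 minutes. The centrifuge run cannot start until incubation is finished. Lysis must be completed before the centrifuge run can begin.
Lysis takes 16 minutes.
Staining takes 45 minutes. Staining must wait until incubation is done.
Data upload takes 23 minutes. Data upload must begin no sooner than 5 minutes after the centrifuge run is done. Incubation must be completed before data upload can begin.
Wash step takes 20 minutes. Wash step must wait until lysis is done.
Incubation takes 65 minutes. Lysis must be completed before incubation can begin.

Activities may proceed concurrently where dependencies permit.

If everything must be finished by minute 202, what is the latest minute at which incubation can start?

Data upload has no dependents, so it just needs to finish by minute 202. Starting by 202 − 23 = minute 179 achieves that.
Since data upload (must start by minute 179, minus 5-minute gap → minute 174) depends on it, the centrifuge run must finish by minute 174. Backing off its 55-minute duration gives a latest start of minute 119.
Staining must finish by minute 202; it takes 45 minutes, so it must start by 202 − 45 = minute 157.
Incubation must finish in time for the centrifuge run (must start by minute 119); staining (must start by minute 157); data upload (must start by minute 179). The tightest is minute 119, so incubation must start by 119 − 65 = minute 54.

54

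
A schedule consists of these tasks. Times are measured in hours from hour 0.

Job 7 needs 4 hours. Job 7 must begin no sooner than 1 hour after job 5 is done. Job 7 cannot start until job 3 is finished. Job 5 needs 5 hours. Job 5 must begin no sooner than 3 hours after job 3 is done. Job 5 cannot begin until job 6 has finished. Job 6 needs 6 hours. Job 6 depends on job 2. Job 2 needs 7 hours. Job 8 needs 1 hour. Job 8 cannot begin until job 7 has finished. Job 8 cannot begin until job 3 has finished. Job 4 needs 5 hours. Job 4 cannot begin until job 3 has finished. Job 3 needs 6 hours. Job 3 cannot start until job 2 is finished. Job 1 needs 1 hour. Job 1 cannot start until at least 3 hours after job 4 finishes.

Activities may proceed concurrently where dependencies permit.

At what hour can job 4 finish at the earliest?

Nothing blocks job 2, so it runs from hour 0 to hour 7.
Job 3 waits on job 2 (finishes hour 7), so it starts at hour 7 and finishes at 7 + 6 = hour 13.
After job 3 (finishes hour 13), job 4 can start at hour 13 and finishes at hour 18.

18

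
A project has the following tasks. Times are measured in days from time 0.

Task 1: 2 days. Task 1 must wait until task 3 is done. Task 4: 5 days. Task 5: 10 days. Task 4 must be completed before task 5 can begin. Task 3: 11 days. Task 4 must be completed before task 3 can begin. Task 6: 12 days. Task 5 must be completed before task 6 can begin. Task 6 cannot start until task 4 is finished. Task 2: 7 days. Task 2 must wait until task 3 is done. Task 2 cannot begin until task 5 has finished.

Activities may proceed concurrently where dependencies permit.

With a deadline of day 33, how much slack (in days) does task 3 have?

Task 4 can start immediately at day 0; it finishes at day 5.
Task 3 waits on task 4 (finishes day 5), so it starts at day 5 and finishes at 5 + 11 = day 16.

Working backward from the deadline:
Task 1 has no dependents, so it just needs to finish by day 33. Starting by 33 − 2 = day 31 achieves that.
Task 2 has no dependents, so it just needs to finish by day 33. Starting by 33 − 7 = day 26 achieves that.
Task 3 feeds task 1 (must start by day 31); task 2 (must start by day 26). Taking the minimum, task 3 must finish by day 26 and start by 26 − 11 = day 15.
So task 3 can start as early as day 5 and as late as day 15, giving 15 − 5 = 10 days of slack.

10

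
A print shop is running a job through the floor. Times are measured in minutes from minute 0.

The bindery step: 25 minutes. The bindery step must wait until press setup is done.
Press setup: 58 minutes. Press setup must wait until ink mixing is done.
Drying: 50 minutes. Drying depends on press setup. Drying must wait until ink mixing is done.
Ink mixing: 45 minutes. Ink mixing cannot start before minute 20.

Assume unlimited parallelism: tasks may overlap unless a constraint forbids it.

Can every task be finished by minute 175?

Yes

After its own release at minute 20, ink mixing can start at minute 20 and finishes at minute 65.
Press setup cannot begin until ink mixing (finishes minute 65). It runs from minute 65 to 65 + 58 = minute 123.
After press setup (finishes minute 123), the bindery step can start at minute 123 and finishes at minute 148.
Drying has to wait for press setup (finishes minute 123); ink mixing (finishes minute 65). The latest of these is minute 123, so drying runs minute 123 to 123 + 50 = minute 173.
Every task is finished by minute 173, which is no later than the deadline of 175, so the schedule is feasible.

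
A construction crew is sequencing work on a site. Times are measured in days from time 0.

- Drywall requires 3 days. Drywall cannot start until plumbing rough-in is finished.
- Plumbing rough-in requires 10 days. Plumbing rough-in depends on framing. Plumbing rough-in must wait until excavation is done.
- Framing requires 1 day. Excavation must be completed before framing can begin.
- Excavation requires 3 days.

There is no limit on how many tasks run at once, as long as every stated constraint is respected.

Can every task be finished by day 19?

Yes

Excavation can start immediately at day 0; it finishes at day 3.
Framing cannot begin until excavation (finishes day 3). It runs from day 3 to 3 + 1 = day 4.
For plumbing rough-in: framing (finishes day 4); excavation (finishes day 3). Taking the maximum gives a start of day 4, and it finishes at 4 + 10 = day 14.
Drywall waits on plumbing rough-in (finishes day 14), so it starts at day 14 and finishes at 14 + 3 = day 17.
Every task is finished by day 17, which is no later than the deadline of 19, so the schedule is feasible.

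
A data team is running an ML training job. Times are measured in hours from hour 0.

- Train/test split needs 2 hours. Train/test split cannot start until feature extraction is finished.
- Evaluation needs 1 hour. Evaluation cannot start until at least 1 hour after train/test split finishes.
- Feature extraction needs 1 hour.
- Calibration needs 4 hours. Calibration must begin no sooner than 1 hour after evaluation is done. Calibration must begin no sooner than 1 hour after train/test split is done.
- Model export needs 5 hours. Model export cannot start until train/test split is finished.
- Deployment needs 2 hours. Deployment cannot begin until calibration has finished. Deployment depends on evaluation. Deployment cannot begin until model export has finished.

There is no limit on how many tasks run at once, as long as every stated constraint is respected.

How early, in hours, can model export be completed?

Nothing blocks feature extraction, so it runs from hour 0 to hour 1.
After feature extraction (finishes hour 1), train/test split can start at hour 1 and finishes at hour 3.
Model export waits on train/test split (finishes hour 3), so it starts at hour 3 and finishes at 3 + 5 = hour 8.

8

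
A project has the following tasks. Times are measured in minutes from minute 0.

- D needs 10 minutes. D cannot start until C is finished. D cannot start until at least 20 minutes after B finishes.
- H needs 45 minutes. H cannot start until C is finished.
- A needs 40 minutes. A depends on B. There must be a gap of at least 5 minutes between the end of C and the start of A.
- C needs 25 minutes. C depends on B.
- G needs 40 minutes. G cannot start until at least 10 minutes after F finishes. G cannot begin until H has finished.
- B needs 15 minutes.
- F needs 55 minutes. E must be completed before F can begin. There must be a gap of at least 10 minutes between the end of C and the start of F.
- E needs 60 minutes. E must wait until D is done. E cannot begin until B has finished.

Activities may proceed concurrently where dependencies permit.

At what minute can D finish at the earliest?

50

B can start immediately at minute 0; it finishes at minute 15.
C waits on B (finishes minute 15), so it starts at minute 15 and finishes at 15 + 25 = minute 40.
D has to wait for C (finishes minute 40); B (finishes minute 15, plus 20-minute gap → minute 35). The latest of these is minute 40, so D runs minute 40 to 40 + 10 = minute 50.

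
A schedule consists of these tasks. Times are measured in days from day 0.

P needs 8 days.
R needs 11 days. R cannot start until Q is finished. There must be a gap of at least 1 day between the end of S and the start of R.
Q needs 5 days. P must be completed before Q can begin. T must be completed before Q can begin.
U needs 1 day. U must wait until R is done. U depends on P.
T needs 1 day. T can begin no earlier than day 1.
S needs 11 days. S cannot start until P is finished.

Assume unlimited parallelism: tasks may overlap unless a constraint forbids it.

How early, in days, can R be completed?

T cannot begin until its own release at day 1. It runs from day 1 to 1 + 1 = day 2.
Nothing blocks P, so it runs from day 0 to day 8.
S cannot begin until P (finishes day 8). It runs from day 8 to 8 + 11 = day 19.
Q has to wait for P (finishes day 8); T (finishes day 2). The latest of these is day 8, so Q runs day 8 to 8 + 5 = day 13.
For R: Q (finishes day 13); S (finishes day 19, plus 1-day gap → day 20). Taking the maximum gives a start of day 20, and it finishes at 20 + 11 = day 31.

31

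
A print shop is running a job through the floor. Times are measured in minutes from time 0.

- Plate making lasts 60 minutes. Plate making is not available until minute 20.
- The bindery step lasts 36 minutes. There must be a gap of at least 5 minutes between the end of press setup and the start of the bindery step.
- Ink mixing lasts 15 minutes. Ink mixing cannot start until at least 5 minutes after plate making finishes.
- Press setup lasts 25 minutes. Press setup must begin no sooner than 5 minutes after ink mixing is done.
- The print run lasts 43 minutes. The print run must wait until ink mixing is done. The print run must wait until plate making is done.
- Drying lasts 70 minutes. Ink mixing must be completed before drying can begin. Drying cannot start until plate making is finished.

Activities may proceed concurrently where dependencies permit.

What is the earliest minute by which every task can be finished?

Plate making cannot begin until its own release at minute 20. It runs from minute 20 to 20 + 60 = minute 80.
Ink mixing waits on plate making (finishes minute 80, plus 5-minute gap → minute 85), so it starts at minute 85 and finishes at 85 + 15 = minute 100.
Drying cannot start until ink mixing (finishes minute 100); plate making (finishes minute 80). The controlling bound is minute 100, so drying finishes at 100 + 70 = minute 170.
The print run needs all of ink mixing (finishes minute 100); plate making (finishes minute 80). That puts its earliest start at minute 100; it finishes at 100 + 43 = minute 143.
Press setup waits on ink mixing (finishes minute 100, plus 5-minute gap → minute 105), so it starts at minute 105 and finishes at 105 + 25 = minute 130.
After press setup (finishes minute 130, plus 5-minute gap → minute 135), the bindery step can start at minute 135 and finishes at minute 171.
All tasks are finished once the last one completes. Finish times: Plate making at 80, Ink mixing at 100, Press setup at 130, The print run at 143, Drying at 170, The bindery step at 171. The latest is minute 171.

171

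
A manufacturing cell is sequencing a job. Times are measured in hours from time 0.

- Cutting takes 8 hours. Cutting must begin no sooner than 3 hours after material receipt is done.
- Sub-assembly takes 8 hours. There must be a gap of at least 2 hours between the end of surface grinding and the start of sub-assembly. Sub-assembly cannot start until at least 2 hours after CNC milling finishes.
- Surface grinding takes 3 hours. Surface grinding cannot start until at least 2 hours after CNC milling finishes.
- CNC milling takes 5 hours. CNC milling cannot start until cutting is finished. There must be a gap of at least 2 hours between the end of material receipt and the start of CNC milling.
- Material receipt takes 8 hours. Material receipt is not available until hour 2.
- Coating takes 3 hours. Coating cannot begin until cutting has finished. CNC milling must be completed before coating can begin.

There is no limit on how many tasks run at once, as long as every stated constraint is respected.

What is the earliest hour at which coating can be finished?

Material receipt cannot begin until its own release at hour 2. It runs from hour 2 to 2 + 8 = hour 10.
Cutting waits on material receipt (finishes hour 10, plus 3-hour gap → hour 13), so it starts at hour 13 and finishes at 13 + 8 = hour 21.
For CNC milling: cutting (finishes hour 21); material receipt (finishes hour 10, plus 2-hour gap → hour 12). Taking the maximum gives a start of hour 21, and it finishes at 21 + 5 = hour 26.
Coating needs all of cutting (finishes hour 21); CNC milling (finishes hour 26). That puts its earliest start at hour 26; it finishes at 26 + 3 = hour 29.

29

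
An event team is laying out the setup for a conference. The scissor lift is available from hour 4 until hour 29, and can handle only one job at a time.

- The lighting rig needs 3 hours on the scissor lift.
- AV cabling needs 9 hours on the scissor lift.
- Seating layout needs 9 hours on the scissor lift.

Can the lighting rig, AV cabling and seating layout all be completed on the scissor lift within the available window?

Yes

The scissor lift window is 29 − 4 = 25 hours.
Running back to back, the jobs need 3 + 9 + 9 = 21 hours on the scissor lift.
Since 21 ≤ 25, they fit within the window.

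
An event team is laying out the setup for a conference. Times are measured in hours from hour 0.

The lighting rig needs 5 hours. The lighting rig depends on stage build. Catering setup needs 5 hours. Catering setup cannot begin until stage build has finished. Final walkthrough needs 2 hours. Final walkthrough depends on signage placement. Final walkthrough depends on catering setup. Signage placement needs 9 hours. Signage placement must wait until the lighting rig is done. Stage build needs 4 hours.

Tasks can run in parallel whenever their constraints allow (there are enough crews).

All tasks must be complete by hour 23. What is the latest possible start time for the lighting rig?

7

Final walkthrough has no dependents, so it just needs to finish by hour 23. Starting by 23 − 2 = hour 21 achieves that.
Signage placement has to be done before final walkthrough (must start by hour 21). That means finishing by hour 21, i.e. starting by 21 − 9 = hour 12.
The lighting rig feeds into signage placement (must start by hour 12); so the lighting rig must finish by hour 12 and therefore start by hour 7.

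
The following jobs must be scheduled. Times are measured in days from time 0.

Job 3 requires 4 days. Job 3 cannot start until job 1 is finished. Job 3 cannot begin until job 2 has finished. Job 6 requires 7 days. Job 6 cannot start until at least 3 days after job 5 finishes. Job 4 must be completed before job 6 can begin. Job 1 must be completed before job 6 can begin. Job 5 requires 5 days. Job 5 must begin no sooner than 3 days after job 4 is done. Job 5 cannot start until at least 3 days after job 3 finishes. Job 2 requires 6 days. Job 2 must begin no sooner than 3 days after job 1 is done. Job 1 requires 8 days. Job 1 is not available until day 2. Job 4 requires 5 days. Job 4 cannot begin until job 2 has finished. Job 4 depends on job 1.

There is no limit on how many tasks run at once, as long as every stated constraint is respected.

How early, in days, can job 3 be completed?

23

Job 1 cannot begin until its own release at day 2. It runs from day 2 to 2 + 8 = day 10.
Job 2 cannot begin until job 1 (finishes day 10, plus 3-day gap → day 13). It runs from day 13 to 13 + 6 = day 19.
Job 3 needs all of job 1 (finishes day 10); job 2 (finishes day 19). That puts its earliest start at day 19; it finishes at 19 + 4 = day 23.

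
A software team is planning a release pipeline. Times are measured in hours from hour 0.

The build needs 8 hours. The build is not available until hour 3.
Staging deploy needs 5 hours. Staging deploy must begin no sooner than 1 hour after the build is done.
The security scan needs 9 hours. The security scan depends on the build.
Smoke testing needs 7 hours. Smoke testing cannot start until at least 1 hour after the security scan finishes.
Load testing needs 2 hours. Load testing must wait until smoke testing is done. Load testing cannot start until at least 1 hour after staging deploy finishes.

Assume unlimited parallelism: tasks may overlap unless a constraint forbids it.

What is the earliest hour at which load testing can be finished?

The build cannot begin until its own release at hour 3. It runs from hour 3 to 3 + 8 = hour 11.
After the build (finishes hour 11, plus 1-hour gap → hour 12), staging deploy can start at hour 12 and finishes at hour 17.
The security scan waits on the build (finishes hour 11), so it starts at hour 11 and finishes at 11 + 9 = hour 20.
Smoke testing waits on the security scan (finishes hour 20, plus 1-hour gap → hour 21), so it starts at hour 21 and finishes at 21 + 7 = hour 28.
Load testing has to wait for smoke testing (finishes hour 28); staging deploy (finishes hour 17, plus 1-hour gap → hour 18). The latest of these is hour 28, so load testing runs hour 28 to 28 + 2 = hour 30.

30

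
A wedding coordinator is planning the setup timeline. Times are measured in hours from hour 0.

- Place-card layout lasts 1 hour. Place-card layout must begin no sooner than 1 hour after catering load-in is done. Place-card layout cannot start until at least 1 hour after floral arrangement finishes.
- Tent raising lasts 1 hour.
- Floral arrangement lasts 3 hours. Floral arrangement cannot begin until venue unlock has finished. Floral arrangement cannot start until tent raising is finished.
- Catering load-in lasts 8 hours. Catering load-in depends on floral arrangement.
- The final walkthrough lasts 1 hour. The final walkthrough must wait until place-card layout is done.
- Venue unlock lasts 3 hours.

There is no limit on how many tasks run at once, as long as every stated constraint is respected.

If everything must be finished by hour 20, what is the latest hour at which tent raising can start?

5

The final walkthrough must finish by hour 20; it takes 1 hour, so it must start by 20 − 1 = hour 19.
Since the final walkthrough (must start by hour 19) depends on it, place-card layout must finish by hour 19. Backing off its 1-hour duration gives a latest start of hour 18.
Since place-card layout (must start by hour 18, minus 1-hour gap → hour 17) depends on it, catering load-in must finish by hour 17. Backing off its 8-hour duration gives a latest start of hour 9.
Floral arrangement must finish in time for catering load-in (must start by hour 9); place-card layout (must start by hour 18, minus 1-hour gap → hour 17). The tightest is hour 9, so floral arrangement must start by 9 − 3 = hour 6.
Tent raising must finish before floral arrangement (must start by hour 6). With a 1-hour duration, tent raising must start by 6 − 1 = hour 5.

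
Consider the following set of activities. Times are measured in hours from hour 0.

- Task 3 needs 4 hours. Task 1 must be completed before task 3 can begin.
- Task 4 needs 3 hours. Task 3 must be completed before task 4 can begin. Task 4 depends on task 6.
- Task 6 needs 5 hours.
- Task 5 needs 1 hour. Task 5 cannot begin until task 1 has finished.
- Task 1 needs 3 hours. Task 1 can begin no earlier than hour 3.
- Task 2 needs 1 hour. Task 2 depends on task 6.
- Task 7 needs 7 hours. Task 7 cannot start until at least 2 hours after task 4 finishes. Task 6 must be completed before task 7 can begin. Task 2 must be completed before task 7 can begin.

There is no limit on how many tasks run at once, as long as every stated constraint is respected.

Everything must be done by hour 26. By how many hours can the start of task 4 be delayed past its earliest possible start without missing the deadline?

Nothing blocks task 6, so it runs from hour 0 to hour 5.
After its own release at hour 3, task 1 can start at hour 3 and finishes at hour 6.
Task 3 cannot begin until task 1 (finishes hour 6). It runs from hour 6 to 6 + 4 = hour 10.
Task 4 cannot start until task 3 (finishes hour 10); task 6 (finishes hour 5). The controlling bound is hour 10, so task 4 finishes at 10 + 3 = hour 13.

Working backward from the deadline:
Task 7 must finish by hour 26; it takes 7 hours, so it must start by 26 − 7 = hour 19.
Task 4 has to be done before task 7 (must start by hour 19, minus 2-hour gap → hour 17). That means finishing by hour 17, i.e. starting by 17 − 3 = hour 14.
So task 4 can start as early as hour 10 and as late as hour 14, giving 14 − 10 = 4 hours of slack.

4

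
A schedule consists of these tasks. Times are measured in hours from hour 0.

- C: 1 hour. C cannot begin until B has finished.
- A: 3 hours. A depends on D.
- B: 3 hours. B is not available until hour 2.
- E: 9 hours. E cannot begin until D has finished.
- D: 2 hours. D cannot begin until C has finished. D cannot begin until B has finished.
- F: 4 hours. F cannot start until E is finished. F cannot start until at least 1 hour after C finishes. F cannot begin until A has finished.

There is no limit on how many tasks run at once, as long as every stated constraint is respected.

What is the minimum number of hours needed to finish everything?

B cannot begin until its own release at hour 2. It runs from hour 2 to 2 + 3 = hour 5.
C cannot begin until B (finishes hour 5). It runs from hour 5 to 5 + 1 = hour 6.
D cannot start until C (finishes hour 6); B (finishes hour 5). The controlling bound is hour 6, so D finishes at 6 + 2 = hour 8.
After D (finishes hour 8), E can start at hour 8 and finishes at hour 17.
After D (finishes hour 8), A can start at hour 8 and finishes at hour 11.
For F: E (finishes hour 17); C (finishes hour 6, plus 1-hour gap → hour 7); A (finishes hour 11). Taking the maximum gives a start of hour 17, and it finishes at 17 + 4 = hour 21.
All tasks are finished once the last one completes. Finish times: A at 11, B at 5, C at 6, D at 8, E at 17, F at 21. The latest is hour 21.

21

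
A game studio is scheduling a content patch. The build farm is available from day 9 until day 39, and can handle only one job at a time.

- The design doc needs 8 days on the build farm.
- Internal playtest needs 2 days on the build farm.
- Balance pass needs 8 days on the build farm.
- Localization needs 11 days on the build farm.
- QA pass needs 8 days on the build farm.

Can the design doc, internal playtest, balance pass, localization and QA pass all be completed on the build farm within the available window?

The build farm window is 39 − 9 = 30 days.
Running back to back, the jobs need 8 + 2 + 8 + 11 + 8 = 37 days on the build farm.
Since 37 > 30, they cannot all fit.

No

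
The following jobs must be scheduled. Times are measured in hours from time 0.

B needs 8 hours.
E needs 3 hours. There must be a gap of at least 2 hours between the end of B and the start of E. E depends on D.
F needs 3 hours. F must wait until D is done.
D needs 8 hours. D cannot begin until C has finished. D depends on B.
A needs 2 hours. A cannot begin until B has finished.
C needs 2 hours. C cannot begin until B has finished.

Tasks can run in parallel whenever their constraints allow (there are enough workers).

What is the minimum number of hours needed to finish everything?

21

B has no prerequisites, so it starts at hour 0 and finishes at hour 8.
After B (finishes hour 8), C can start at hour 8 and finishes at hour 10.
D has to wait for C (finishes hour 10); B (finishes hour 8). The latest of these is hour 10, so D runs hour 10 to 10 + 8 = hour 18.
F cannot begin until D (finishes hour 18). It runs from hour 18 to 18 + 3 = hour 21.
E cannot start until B (finishes hour 8, plus 2-hour gap → hour 10); D (finishes hour 18). The controlling bound is hour 18, so E finishes at 18 + 3 = hour 21.
A waits on B (finishes hour 8), so it starts at hour 8 and finishes at 8 + 2 = hour 10.
All tasks are finished once the last one completes. Finish times: A at 10, B at 8, C at 10, D at 18, E at 21, F at 21. The latest is hour 21.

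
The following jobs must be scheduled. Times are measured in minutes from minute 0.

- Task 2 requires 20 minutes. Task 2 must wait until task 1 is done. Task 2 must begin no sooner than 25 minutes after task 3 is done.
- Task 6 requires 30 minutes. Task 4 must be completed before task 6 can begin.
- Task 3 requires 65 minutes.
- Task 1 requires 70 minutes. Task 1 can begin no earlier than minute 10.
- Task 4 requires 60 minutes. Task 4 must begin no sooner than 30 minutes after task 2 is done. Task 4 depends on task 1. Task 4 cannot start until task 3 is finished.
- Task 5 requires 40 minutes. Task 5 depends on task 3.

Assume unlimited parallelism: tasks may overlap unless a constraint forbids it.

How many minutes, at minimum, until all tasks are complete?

Task 3 has no prerequisites, so it starts at minute 0 and finishes at minute 65.
After task 3 (finishes minute 65), task 5 can start at minute 65 and finishes at minute 105.
Task 1 cannot begin until its own release at minute 10. It runs from minute 10 to 10 + 70 = minute 80.
Task 2 cannot start until task 1 (finishes minute 80); task 3 (finishes minute 65, plus 25-minute gap → minute 90). The controlling bound is minute 90, so task 2 finishes at 90 + 20 = minute 110.
Task 4 needs all of task 2 (finishes minute 110, plus 30-minute gap → minute 140); task 1 (finishes minute 80); task 3 (finishes minute 65). That puts its earliest start at minute 140; it finishes at 140 + 60 = minute 200.
Task 6 cannot begin until task 4 (finishes minute 200). It runs from minute 200 to 200 + 30 = minute 230.
All tasks are finished once the last one completes. Finish times: Task 1 at 80, Task 2 at 110, Task 3 at 65, Task 4 at 200, Task 5 at 105, Task 6 at 230. The latest is minute 230.

230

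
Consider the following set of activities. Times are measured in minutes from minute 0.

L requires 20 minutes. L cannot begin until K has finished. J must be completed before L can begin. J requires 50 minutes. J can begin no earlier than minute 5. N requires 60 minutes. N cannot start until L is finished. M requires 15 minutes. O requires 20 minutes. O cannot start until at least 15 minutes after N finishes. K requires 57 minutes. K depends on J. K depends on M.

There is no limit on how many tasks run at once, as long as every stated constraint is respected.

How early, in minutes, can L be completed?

132

M can start immediately at minute 0; it finishes at minute 15.
J waits on its own release at minute 5, so it starts at minute 5 and finishes at 5 + 50 = minute 55.
K needs all of J (finishes minute 55); M (finishes minute 15). That puts its earliest start at minute 55; it finishes at 55 + 57 = minute 112.
L has to wait for K (finishes minute 112); J (finishes minute 55). The latest of these is minute 112, so L runs minute 112 to 112 + 20 = minute 132.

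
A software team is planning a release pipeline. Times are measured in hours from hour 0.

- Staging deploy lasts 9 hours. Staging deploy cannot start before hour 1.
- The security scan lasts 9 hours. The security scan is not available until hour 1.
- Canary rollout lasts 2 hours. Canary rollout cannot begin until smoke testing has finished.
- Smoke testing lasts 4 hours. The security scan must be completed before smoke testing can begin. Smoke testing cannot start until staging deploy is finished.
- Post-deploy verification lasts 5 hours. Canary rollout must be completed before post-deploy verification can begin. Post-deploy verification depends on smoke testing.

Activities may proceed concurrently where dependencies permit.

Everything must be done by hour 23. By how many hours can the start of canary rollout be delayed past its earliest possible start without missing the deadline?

2

Staging deploy cannot begin until its own release at hour 1. It runs from hour 1 to 1 + 9 = hour 10.
After its own release at hour 1, the security scan can start at hour 1 and finishes at hour 10.
Smoke testing needs all of the security scan (finishes hour 10); staging deploy (finishes hour 10). That puts its earliest start at hour 10; it finishes at 10 + 4 = hour 14.
After smoke testing (finishes hour 14), canary rollout can start at hour 14 and finishes at hour 16.

Working backward from the deadline:
To finish by hour 23, post-deploy verification (duration 5) must start no later than hour 18.
Since post-deploy verification (must start by hour 18) depends on it, canary rollout must finish by hour 18. Backing off its 2-hour duration gives a latest start of hour 16.
So canary rollout can start as early as hour 14 and as late as hour 16, giving 16 − 14 = 2 hours of slack.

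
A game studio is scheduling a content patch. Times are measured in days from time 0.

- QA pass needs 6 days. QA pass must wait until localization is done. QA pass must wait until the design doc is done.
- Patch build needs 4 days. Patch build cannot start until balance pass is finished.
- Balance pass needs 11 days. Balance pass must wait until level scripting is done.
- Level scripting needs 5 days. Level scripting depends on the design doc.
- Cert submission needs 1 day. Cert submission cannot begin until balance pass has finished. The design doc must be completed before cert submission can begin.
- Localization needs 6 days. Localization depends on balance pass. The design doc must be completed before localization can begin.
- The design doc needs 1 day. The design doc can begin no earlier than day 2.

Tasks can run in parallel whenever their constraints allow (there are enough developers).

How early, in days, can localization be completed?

25

After its own release at day 2, the design doc can start at day 2 and finishes at day 3.
After the design doc (finishes day 3), level scripting can start at day 3 and finishes at day 8.
Balance pass waits on level scripting (finishes day 8), so it starts at day 8 and finishes at 8 + 11 = day 19.
Localization needs all of balance pass (finishes day 19); the design doc (finishes day 3). That puts its earliest start at day 19; it finishes at 19 + 6 = day 25.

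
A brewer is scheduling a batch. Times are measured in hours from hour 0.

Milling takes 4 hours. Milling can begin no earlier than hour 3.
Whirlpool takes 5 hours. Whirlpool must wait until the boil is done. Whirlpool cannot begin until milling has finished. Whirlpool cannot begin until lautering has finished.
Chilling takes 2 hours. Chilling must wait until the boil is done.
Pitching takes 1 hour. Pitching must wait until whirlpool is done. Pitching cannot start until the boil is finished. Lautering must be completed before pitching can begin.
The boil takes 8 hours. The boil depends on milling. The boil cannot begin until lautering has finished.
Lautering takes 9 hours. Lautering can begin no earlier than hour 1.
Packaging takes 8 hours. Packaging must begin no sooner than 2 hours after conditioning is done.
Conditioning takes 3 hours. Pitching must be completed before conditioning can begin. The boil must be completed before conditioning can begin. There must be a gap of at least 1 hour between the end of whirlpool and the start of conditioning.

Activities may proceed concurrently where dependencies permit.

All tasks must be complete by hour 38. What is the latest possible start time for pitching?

Nothing follows packaging; the deadline of hour 38 is its only limit. It must start by 38 − 8 = hour 30.
Since packaging (must start by hour 30, minus 2-hour gap → hour 28) depends on it, conditioning must finish by hour 28. Backing off its 3-hour duration gives a latest start of hour 25.
Since conditioning (must start by hour 25) depends on it, pitching must finish by hour 25. Backing off its 1-hour duration gives a latest start of hour 24.

24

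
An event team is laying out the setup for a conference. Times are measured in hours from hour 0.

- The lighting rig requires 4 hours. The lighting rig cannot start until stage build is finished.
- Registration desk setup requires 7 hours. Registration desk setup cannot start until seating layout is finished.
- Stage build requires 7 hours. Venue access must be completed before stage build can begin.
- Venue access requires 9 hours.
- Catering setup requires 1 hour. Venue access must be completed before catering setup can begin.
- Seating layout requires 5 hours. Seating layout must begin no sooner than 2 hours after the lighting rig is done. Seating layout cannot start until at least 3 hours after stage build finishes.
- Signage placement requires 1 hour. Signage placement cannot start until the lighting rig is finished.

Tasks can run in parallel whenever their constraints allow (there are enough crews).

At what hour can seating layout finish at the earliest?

27

Venue access can start immediately at hour 0; it finishes at hour 9.
Stage build waits on venue access (finishes hour 9), so it starts at hour 9 and finishes at 9 + 7 = hour 16.
The lighting rig waits on stage build (finishes hour 16), so it starts at hour 16 and finishes at 16 + 4 = hour 20.
Seating layout cannot start until the lighting rig (finishes hour 20, plus 2-hour gap → hour 22); stage build (finishes hour 16, plus 3-hour gap → hour 19). The controlling bound is hour 22, so seating layout finishes at 22 + 5 = hour 27.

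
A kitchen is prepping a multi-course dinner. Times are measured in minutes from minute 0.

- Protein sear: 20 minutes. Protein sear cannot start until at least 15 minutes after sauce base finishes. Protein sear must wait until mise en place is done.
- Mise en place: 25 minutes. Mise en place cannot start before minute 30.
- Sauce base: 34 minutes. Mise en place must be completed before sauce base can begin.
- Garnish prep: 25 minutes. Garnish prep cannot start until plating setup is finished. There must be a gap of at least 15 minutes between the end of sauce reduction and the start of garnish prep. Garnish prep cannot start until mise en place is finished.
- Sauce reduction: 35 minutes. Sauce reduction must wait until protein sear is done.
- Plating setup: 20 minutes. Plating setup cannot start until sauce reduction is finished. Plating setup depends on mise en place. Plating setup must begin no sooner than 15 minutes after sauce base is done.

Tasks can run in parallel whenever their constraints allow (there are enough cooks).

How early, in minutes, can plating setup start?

159

After its own release at minute 30, mise en place can start at minute 30 and finishes at minute 55.
Sauce base cannot begin until mise en place (finishes minute 55). It runs from minute 55 to 55 + 34 = minute 89.
Protein sear cannot start until sauce base (finishes minute 89, plus 15-minute gap → minute 104); mise en place (finishes minute 55). The controlling bound is minute 104, so protein sear finishes at 104 + 20 = minute 124.
Sauce reduction cannot begin until protein sear (finishes minute 124). It runs from minute 124 to 124 + 35 = minute 159.
Plating setup waits on sauce reduction (finishes minute 159); mise en place (finishes minute 55); sauce base (finishes minute 89, plus 15-minute gap → minute 104). The latest of these is minute 159, which is the earliest plating setup can start.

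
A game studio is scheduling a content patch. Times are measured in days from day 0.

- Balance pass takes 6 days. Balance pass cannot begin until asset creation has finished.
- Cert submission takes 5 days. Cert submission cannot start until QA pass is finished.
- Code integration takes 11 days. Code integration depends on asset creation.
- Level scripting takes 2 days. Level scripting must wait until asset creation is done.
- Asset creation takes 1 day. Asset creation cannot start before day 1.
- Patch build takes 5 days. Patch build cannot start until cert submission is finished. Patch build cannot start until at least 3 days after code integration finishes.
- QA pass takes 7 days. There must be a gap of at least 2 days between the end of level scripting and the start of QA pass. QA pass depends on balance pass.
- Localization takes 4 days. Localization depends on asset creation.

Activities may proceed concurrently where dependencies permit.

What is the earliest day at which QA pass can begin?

Asset creation waits on its own release at day 1, so it starts at day 1 and finishes at 1 + 1 = day 2.
Balance pass cannot begin until asset creation (finishes day 2). It runs from day 2 to 2 + 6 = day 8.
Level scripting waits on asset creation (finishes day 2), so it starts at day 2 and finishes at 2 + 2 = day 4.
QA pass waits on level scripting (finishes day 4, plus 2-day gap → day 6); balance pass (finishes day 8). The latest of these is day 8, which is the earliest QA pass can start.

8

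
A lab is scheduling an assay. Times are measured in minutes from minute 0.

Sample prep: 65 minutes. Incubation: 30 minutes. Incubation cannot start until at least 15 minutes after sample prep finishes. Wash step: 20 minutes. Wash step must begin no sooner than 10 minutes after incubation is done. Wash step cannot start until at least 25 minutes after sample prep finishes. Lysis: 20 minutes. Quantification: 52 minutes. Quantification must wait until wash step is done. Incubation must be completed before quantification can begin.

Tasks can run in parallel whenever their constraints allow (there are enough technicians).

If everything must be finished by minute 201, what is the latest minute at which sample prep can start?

9

Quantification has no dependents, so it just needs to finish by minute 201. Starting by 201 − 52 = minute 149 achieves that.
Wash step has to be done before quantification (must start by minute 149). That means finishing by minute 149, i.e. starting by 149 − 20 = minute 129.
Incubation feeds wash step (must start by minute 129, minus 10-minute gap → minute 119); quantification (must start by minute 149). Taking the minimum, incubation must finish by minute 119 and start by 119 − 30 = minute 89.
For sample prep: incubation (must start by minute 89, minus 15-minute gap → minute 74); wash step (must start by minute 129, minus 25-minute gap → minute 104). The most restrictive is minute 74; with a 65-minute duration, sample prep must start by minute 9.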